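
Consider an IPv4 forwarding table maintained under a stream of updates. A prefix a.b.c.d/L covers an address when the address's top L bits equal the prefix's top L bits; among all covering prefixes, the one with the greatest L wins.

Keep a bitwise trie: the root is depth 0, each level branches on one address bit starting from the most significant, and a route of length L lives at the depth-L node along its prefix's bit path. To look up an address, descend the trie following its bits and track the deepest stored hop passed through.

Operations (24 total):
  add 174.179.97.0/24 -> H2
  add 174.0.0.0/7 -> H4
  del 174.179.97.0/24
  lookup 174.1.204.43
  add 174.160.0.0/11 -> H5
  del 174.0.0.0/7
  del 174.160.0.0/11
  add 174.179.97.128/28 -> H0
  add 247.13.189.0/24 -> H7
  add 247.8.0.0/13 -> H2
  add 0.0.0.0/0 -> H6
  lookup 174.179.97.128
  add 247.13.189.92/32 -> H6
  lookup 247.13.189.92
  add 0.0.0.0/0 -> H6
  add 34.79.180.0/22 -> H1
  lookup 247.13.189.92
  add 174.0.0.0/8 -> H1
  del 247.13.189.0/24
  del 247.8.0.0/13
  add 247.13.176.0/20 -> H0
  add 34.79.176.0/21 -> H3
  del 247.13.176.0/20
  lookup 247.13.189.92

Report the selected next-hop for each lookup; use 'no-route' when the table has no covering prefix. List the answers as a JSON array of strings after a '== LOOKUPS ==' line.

Trace:
  + 174.179.97.0/24 (H2) depth=24
  + 174.0.0.0/7 (H4) depth=7
  del 174.179.97.0/24 (clear depth 24)
  lookup 174.1.204.43: bits 10101110 walk d0:-→d1:-→d2:-→d3:-→d4:-→d5:-→d6:-→d7:H4→d8:- -> H4
  + 174.160.0.0/11 (H5) depth=11
  del 174.0.0.0/7 (clear depth 7)
  del 174.160.0.0/11 (clear depth 11)
  + 174.179.97.128/28 (H0) depth=28
  + 247.13.189.0/24 (H7) depth=24
  + 247.8.0.0/13 (H2) depth=13
  + 0.0.0.0/0 (H6) depth=0
  lookup 174.179.97.128: bits 1010111010110011011000011000 walk d0:H6→d1:-→d2:-→d3:-→d4:-→d5:-→d6:-→d7:-→d8:-→d9:-→d10:-→d11:-→d12:-→d13:-→d14:-→d15:-→d16:-→d17:-→d18:-→d19:-→d20:-→d21:-→d22:-→d23:-→d24:-→d25:-→d26:-→d27:-→d28:H0 -> H0
  + 247.13.189.92/32 (H6) depth=32
  lookup 247.13.189.92: bits 11110111000011011011110101011100 walk d0:H6→d1:-→d2:-→d3:-→d4:-→d5:-→d6:-→d7:-→d8:-→d9:-→d10:-→d11:-→d12:-→d13:H2→d14:-→d15:-→d16:-→d17:-→d18:-→d19:-→d20:-→d21:-→d22:-→d23:-→d24:H7→d25:-→d26:-→d27:-→d28:-→d29:-→d30:-→d31:-→d32:H6 -> H6
  + 0.0.0.0/0 (H6) depth=0
  + 34.79.180.0/22 (H1) depth=22
  lookup 247.13.189.92: bits 11110111000011011011110101011100 walk d0:H6→d1:-→d2:-→d3:-→d4:-→d5:-→d6:-→d7:-→d8:-→d9:-→d10:-→d11:-→d12:-→d13:H2→d14:-→d15:-→d16:-→d17:-→d18:-→d19:-→d20:-→d21:-→d22:-→d23:-→d24:H7→d25:-→d26:-→d27:-→d28:-→d29:-→d30:-→d31:-→d32:H6 -> H6
  + 174.0.0.0/8 (H1) depth=8
  del 247.13.189.0/24 (clear depth 24)
  del 247.8.0.0/13 (clear depth 13)
  + 247.13.176.0/20 (H0) depth=20
  + 34.79.176.0/21 (H3) depth=21
  del 247.13.176.0/20 (clear depth 20)
  lookup 247.13.189.92: bits 11110111000011011011110101011100 walk d0:H6→d1:-→d2:-→d3:-→d4:-→d5:-→d6:-→d7:-→d8:-→d9:-→d10:-→d11:-→d12:-→d13:-→d14:-→d15:-→d16:-→d17:-→d18:-→d19:-→d20:-→d21:-→d22:-→d23:-→d24:-→d25:-→d26:-→d27:-→d28:-→d29:-→d30:-→d31:-→d32:H6 -> H6

== LOOKUPS ==
["H4","H0","H6","H6","H6"]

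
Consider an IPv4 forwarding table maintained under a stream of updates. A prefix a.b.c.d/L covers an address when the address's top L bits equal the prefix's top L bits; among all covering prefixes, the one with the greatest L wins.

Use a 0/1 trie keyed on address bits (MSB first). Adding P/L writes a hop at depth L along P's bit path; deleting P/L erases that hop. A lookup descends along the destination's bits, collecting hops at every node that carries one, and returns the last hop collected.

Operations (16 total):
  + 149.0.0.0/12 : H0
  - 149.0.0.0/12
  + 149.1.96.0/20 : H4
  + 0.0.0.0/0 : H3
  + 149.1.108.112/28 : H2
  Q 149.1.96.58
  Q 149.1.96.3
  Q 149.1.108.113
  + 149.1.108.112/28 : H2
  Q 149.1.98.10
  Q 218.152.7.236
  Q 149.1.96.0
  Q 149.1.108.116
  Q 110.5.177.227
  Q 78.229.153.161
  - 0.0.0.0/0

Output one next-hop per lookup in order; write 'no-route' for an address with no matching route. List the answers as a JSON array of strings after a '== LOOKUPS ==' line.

Process each operation:
  + 149.0.0.0/12 (H0) depth=12
  del 149.0.0.0/12 (clear depth 12)
  + 149.1.96.0/20 (H4) depth=20
  + 0.0.0.0/0 (H3) depth=0
  + 149.1.108.112/28 (H2) depth=28
  ? 149.1.96.58  path d0:H3→d1:-→d2:-→d3:-→d4:-→d5:-→d6:-→d7:-→d8:-→d9:-→d10:-→d11:-→d12:-→d13:-→d14:-→d15:-→d16:-→d17:-→d18:-→d19:-→d20:H4  best=H4
  ? 149.1.96.3  path d0:H3→d1:-→d2:-→d3:-→d4:-→d5:-→d6:-→d7:-→d8:-→d9:-→d10:-→d11:-→d12:-→d13:-→d14:-→d15:-→d16:-→d17:-→d18:-→d19:-→d20:H4  best=H4
  ? 149.1.108.113  path d0:H3→d1:-→d2:-→d3:-→d4:-→d5:-→d6:-→d7:-→d8:-→d9:-→d10:-→d11:-→d12:-→d13:-→d14:-→d15:-→d16:-→d17:-→d18:-→d19:-→d20:H4→d21:-→d22:-→d23:-→d24:-→d25:-→d26:-→d27:-→d28:H2  best=H2
  + 149.1.108.112/28 (H2) depth=28
  ? 149.1.98.10  path d0:H3→d1:-→d2:-→d3:-→d4:-→d5:-→d6:-→d7:-→d8:-→d9:-→d10:-→d11:-→d12:-→d13:-→d14:-→d15:-→d16:-→d17:-→d18:-→d19:-→d20:H4  best=H4
  ? 218.152.7.236  path d0:H3→d1:-  best=H3
  ? 149.1.96.0  path d0:H3→d1:-→d2:-→d3:-→d4:-→d5:-→d6:-→d7:-→d8:-→d9:-→d10:-→d11:-→d12:-→d13:-→d14:-→d15:-→d16:-→d17:-→d18:-→d19:-→d20:H4  best=H4
  ? 149.1.108.116  path d0:H3→d1:-→d2:-→d3:-→d4:-→d5:-→d6:-→d7:-→d8:-→d9:-→d10:-→d11:-→d12:-→d13:-→d14:-→d15:-→d16:-→d17:-→d18:-→d19:-→d20:H4→d21:-→d22:-→d23:-→d24:-→d25:-→d26:-→d27:-→d28:H2  best=H2
  ? 110.5.177.227  path d0:H3  best=H3
  ? 78.229.153.161  path d0:H3  best=H3
  del 0.0.0.0/0 (clear depth 0)

== LOOKUPS ==
["H4","H4","H2","H4","H3","H4","H2","H3","H3"]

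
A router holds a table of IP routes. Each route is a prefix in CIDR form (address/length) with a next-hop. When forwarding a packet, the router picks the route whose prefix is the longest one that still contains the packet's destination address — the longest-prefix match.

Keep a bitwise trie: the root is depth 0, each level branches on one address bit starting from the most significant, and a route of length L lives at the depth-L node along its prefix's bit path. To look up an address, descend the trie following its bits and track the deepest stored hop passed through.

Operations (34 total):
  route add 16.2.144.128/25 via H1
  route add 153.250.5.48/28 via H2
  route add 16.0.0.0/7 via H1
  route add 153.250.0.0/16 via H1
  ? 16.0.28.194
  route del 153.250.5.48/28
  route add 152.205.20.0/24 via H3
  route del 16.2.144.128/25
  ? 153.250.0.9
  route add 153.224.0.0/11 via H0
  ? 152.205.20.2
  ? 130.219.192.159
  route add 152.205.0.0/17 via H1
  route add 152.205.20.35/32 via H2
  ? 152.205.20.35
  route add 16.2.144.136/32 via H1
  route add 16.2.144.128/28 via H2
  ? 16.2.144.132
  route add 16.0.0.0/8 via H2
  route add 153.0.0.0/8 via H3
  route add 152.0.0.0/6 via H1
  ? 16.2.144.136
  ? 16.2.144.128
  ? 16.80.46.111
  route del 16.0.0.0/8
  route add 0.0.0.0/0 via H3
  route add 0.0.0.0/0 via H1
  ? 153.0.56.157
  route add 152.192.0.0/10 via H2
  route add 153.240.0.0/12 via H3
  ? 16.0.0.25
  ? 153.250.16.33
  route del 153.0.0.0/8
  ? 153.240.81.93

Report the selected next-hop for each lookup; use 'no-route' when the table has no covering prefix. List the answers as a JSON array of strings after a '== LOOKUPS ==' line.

Apply in order:
  + 16.2.144.128/25 (H1) depth=25
  + 153.250.5.48/28 (H2) depth=28
  + 16.0.0.0/7 (H1) depth=7
  + 153.250.0.0/16 (H1) depth=16
  ? 16.0.28.194  path d0:-→d1:-→d2:-→d3:-→d4:-→d5:-→d6:-→d7:H1→d8:-→d9:-→d10:-→d11:-→d12:-→d13:-→d14:-  best=H1
  del 153.250.5.48/28 (clear depth 28)
  + 152.205.20.0/24 (H3) depth=24
  del 16.2.144.128/25 (clear depth 25)
  ? 153.250.0.9  path d0:-→d1:-→d2:-→d3:-→d4:-→d5:-→d6:-→d7:-→d8:-→d9:-→d10:-→d11:-→d12:-→d13:-→d14:-→d15:-→d16:H1→d17:-→d18:-→d19:-→d20:-→d21:-  best=H1
  + 153.224.0.0/11 (H0) depth=11
  ? 152.205.20.2  path d0:-→d1:-→d2:-→d3:-→d4:-→d5:-→d6:-→d7:-→d8:-→d9:-→d10:-→d11:-→d12:-→d13:-→d14:-→d15:-→d16:-→d17:-→d18:-→d19:-→d20:-→d21:-→d22:-→d23:-→d24:H3  best=H3
  ? 130.219.192.159  path d0:-→d1:-→d2:-→d3:-  best=no-route
  + 152.205.0.0/17 (H1) depth=17
  + 152.205.20.35/32 (H2) depth=32
  ? 152.205.20.35  path d0:-→d1:-→d2:-→d3:-→d4:-→d5:-→d6:-→d7:-→d8:-→d9:-→d10:-→d11:-→d12:-→d13:-→d14:-→d15:-→d16:-→d17:H1→d18:-→d19:-→d20:-→d21:-→d22:-→d23:-→d24:H3→d25:-→d26:-→d27:-→d28:-→d29:-→d30:-→d31:-→d32:H2  best=H2
  + 16.2.144.136/32 (H1) depth=32
  + 16.2.144.128/28 (H2) depth=28
  ? 16.2.144.132  path d0:-→d1:-→d2:-→d3:-→d4:-→d5:-→d6:-→d7:H1→d8:-→d9:-→d10:-→d11:-→d12:-→d13:-→d14:-→d15:-→d16:-→d17:-→d18:-→d19:-→d20:-→d21:-→d22:-→d23:-→d24:-→d25:-→d26:-→d27:-→d28:H2  best=H2
  + 16.0.0.0/8 (H2) depth=8
  + 153.0.0.0/8 (H3) depth=8
  + 152.0.0.0/6 (H1) depth=6
  ? 16.2.144.136  path d0:-→d1:-→d2:-→d3:-→d4:-→d5:-→d6:-→d7:H1→d8:H2→d9:-→d10:-→d11:-→d12:-→d13:-→d14:-→d15:-→d16:-→d17:-→d18:-→d19:-→d20:-→d21:-→d22:-→d23:-→d24:-→d25:-→d26:-→d27:-→d28:H2→d29:-→d30:-→d31:-→d32:H1  best=H1
  ? 16.2.144.128  path d0:-→d1:-→d2:-→d3:-→d4:-→d5:-→d6:-→d7:H1→d8:H2→d9:-→d10:-→d11:-→d12:-→d13:-→d14:-→d15:-→d16:-→d17:-→d18:-→d19:-→d20:-→d21:-→d22:-→d23:-→d24:-→d25:-→d26:-→d27:-→d28:H2  best=H2
  ? 16.80.46.111  path d0:-→d1:-→d2:-→d3:-→d4:-→d5:-→d6:-→d7:H1→d8:H2→d9:-  best=H2
  del 16.0.0.0/8 (clear depth 8)
  + 0.0.0.0/0 (H3) depth=0
  + 0.0.0.0/0 (H1) depth=0
  ? 153.0.56.157  path d0:H1→d1:-→d2:-→d3:-→d4:-→d5:-→d6:H1→d7:-→d8:H3  best=H3
  + 152.192.0.0/10 (H2) depth=10
  + 153.240.0.0/12 (H3) depth=12
  ? 16.0.0.25  path d0:H1→d1:-→d2:-→d3:-→d4:-→d5:-→d6:-→d7:H1→d8:-→d9:-→d10:-→d11:-→d12:-→d13:-→d14:-  best=H1
  ? 153.250.16.33  path d0:H1→d1:-→d2:-→d3:-→d4:-→d5:-→d6:H1→d7:-→d8:H3→d9:-→d10:-→d11:H0→d12:H3→d13:-→d14:-→d15:-→d16:H1→d17:-→d18:-→d19:-  best=H1
  del 153.0.0.0/8 (clear depth 8)
  ? 153.240.81.93  path d0:H1→d1:-→d2:-→d3:-→d4:-→d5:-→d6:H1→d7:-→d8:-→d9:-→d10:-→d11:H0→d12:H3  best=H3

== LOOKUPS ==
["H1","H1","H3","no-route","H2","H2","H1","H2","H2","H3","H1","H1","H3"]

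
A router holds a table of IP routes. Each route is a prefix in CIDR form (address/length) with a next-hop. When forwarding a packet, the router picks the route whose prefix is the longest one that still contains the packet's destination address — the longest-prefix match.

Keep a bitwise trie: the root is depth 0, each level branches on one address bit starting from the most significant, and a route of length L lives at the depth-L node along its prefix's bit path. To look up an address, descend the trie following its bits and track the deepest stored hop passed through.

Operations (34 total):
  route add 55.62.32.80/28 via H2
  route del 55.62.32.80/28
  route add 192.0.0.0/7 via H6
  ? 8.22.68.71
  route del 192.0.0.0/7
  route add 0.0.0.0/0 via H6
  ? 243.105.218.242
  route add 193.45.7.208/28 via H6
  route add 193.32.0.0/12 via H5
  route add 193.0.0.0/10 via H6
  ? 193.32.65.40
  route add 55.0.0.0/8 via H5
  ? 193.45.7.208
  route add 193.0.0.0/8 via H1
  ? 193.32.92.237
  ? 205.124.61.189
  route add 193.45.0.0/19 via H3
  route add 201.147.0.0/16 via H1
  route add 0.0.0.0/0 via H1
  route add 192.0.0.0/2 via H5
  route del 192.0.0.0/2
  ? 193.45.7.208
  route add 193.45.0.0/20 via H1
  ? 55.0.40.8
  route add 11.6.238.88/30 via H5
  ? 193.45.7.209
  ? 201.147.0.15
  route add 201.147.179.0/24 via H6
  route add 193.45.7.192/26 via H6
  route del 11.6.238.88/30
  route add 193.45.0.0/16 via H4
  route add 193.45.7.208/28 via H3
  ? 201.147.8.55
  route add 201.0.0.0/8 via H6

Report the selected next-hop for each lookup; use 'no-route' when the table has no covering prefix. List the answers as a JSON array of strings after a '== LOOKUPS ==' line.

Trace:
  add 55.62.32.80/28 -> H2 at depth 28
  - 55.62.32.80/28 clear@28
  add 192.0.0.0/7 -> H6 at depth 7
  ? 8.22.68.71  path d0:-→d1:-→d2:-  best=no-route
  - 192.0.0.0/7 clear@7
  add 0.0.0.0/0 -> H6 at depth 0
  ? 243.105.218.242  path d0:H6→d1:-→d2:-  best=H6
  add 193.45.7.208/28 -> H6 at depth 28
  add 193.32.0.0/12 -> H5 at depth 12
  add 193.0.0.0/10 -> H6 at depth 10
  ? 193.32.65.40  path d0:H6→d1:-→d2:-→d3:-→d4:-→d5:-→d6:-→d7:-→d8:-→d9:-→d10:H6→d11:-→d12:H5  best=H5
  add 55.0.0.0/8 -> H5 at depth 8
  ? 193.45.7.208  path d0:H6→d1:-→d2:-→d3:-→d4:-→d5:-→d6:-→d7:-→d8:-→d9:-→d10:H6→d11:-→d12:H5→d13:-→d14:-→d15:-→d16:-→d17:-→d18:-→d19:-→d20:-→d21:-→d22:-→d23:-→d24:-→d25:-→d26:-→d27:-→d28:H6  best=H6
  add 193.0.0.0/8 -> H1 at depth 8
  ? 193.32.92.237  path d0:H6→d1:-→d2:-→d3:-→d4:-→d5:-→d6:-→d7:-→d8:H1→d9:-→d10:H6→d11:-→d12:H5  best=H5
  ? 205.124.61.189  path d0:H6→d1:-→d2:-→d3:-→d4:-  best=H6
  add 193.45.0.0/19 -> H3 at depth 19
  add 201.147.0.0/16 -> H1 at depth 16
  add 0.0.0.0/0 -> H1 at depth 0
  add 192.0.0.0/2 -> H5 at depth 2
  - 192.0.0.0/2 clear@2
  ? 193.45.7.208  path d0:H1→d1:-→d2:-→d3:-→d4:-→d5:-→d6:-→d7:-→d8:H1→d9:-→d10:H6→d11:-→d12:H5→d13:-→d14:-→d15:-→d16:-→d17:-→d18:-→d19:H3→d20:-→d21:-→d22:-→d23:-→d24:-→d25:-→d26:-→d27:-→d28:H6  best=H6
  add 193.45.0.0/20 -> H1 at depth 20
  ? 55.0.40.8  path d0:H1→d1:-→d2:-→d3:-→d4:-→d5:-→d6:-→d7:-→d8:H5→d9:-→d10:-  best=H5
  add 11.6.238.88/30 -> H5 at depth 30
  ? 193.45.7.209  path d0:H1→d1:-→d2:-→d3:-→d4:-→d5:-→d6:-→d7:-→d8:H1→d9:-→d10:H6→d11:-→d12:H5→d13:-→d14:-→d15:-→d16:-→d17:-→d18:-→d19:H3→d20:H1→d21:-→d22:-→d23:-→d24:-→d25:-→d26:-→d27:-→d28:H6  best=H6
  ? 201.147.0.15  path d0:H1→d1:-→d2:-→d3:-→d4:-→d5:-→d6:-→d7:-→d8:-→d9:-→d10:-→d11:-→d12:-→d13:-→d14:-→d15:-→d16:H1  best=H1
  add 201.147.179.0/24 -> H6 at depth 24
  add 193.45.7.192/26 -> H6 at depth 26
  - 11.6.238.88/30 clear@30
  add 193.45.0.0/16 -> H4 at depth 16
  add 193.45.7.208/28 -> H3 at depth 28
  ? 201.147.8.55  path d0:H1→d1:-→d2:-→d3:-→d4:-→d5:-→d6:-→d7:-→d8:-→d9:-→d10:-→d11:-→d12:-→d13:-→d14:-→d15:-→d16:H1  best=H1
  add 201.0.0.0/8 -> H6 at depth 8

== LOOKUPS ==
["no-route","H6","H5","H6","H5","H6","H6","H5","H6","H1","H1"]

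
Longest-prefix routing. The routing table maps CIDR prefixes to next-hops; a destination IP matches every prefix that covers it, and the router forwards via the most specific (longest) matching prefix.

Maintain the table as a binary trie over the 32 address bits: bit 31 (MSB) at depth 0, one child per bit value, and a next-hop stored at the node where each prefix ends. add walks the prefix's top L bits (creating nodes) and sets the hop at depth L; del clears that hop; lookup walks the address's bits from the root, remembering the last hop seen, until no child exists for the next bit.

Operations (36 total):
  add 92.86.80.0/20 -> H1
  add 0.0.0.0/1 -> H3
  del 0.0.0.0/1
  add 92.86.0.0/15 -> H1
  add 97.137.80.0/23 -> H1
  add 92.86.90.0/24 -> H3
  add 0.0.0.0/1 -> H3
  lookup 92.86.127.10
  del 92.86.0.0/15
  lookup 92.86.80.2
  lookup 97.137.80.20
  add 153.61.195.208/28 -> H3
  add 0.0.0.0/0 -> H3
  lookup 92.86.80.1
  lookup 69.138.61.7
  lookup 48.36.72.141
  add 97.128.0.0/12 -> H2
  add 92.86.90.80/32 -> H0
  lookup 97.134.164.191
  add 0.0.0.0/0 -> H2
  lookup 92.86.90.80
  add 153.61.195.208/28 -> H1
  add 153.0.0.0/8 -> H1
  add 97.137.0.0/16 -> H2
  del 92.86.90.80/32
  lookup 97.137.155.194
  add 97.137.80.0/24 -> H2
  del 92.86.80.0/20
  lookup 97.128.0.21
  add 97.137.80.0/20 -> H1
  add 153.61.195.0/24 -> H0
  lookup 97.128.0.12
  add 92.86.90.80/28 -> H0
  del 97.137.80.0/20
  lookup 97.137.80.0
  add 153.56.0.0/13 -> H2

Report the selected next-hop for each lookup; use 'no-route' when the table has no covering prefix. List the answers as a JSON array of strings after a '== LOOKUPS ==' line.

Apply in order:
  + 92.86.80.0/20 (H1) depth=20
  + 0.0.0.0/1 (H3) depth=1
  del 0.0.0.0/1 (clear depth 1)
  + 92.86.0.0/15 (H1) depth=15
  + 97.137.80.0/23 (H1) depth=23
  + 92.86.90.0/24 (H3) depth=24
  + 0.0.0.0/1 (H3) depth=1
  lookup 92.86.127.10: bits 010111000101011001 walk d0:-→d1:H3→d2:-→d3:-→d4:-→d5:-→d6:-→d7:-→d8:-→d9:-→d10:-→d11:-→d12:-→d13:-→d14:-→d15:H1→d16:-→d17:-→d18:- -> H1
  del 92.86.0.0/15 (clear depth 15)
  lookup 92.86.80.2: bits 01011100010101100101 walk d0:-→d1:H3→d2:-→d3:-→d4:-→d5:-→d6:-→d7:-→d8:-→d9:-→d10:-→d11:-→d12:-→d13:-→d14:-→d15:-→d16:-→d17:-→d18:-→d19:-→d20:H1 -> H1
  lookup 97.137.80.20: bits 01100001100010010101000 walk d0:-→d1:H3→d2:-→d3:-→d4:-→d5:-→d6:-→d7:-→d8:-→d9:-→d10:-→d11:-→d12:-→d13:-→d14:-→d15:-→d16:-→d17:-→d18:-→d19:-→d20:-→d21:-→d22:-→d23:H1 -> H1
  + 153.61.195.208/28 (H3) depth=28
  + 0.0.0.0/0 (H3) depth=0
  lookup 92.86.80.1: bits 01011100010101100101 walk d0:H3→d1:H3→d2:-→d3:-→d4:-→d5:-→d6:-→d7:-→d8:-→d9:-→d10:-→d11:-→d12:-→d13:-→d14:-→d15:-→d16:-→d17:-→d18:-→d19:-→d20:H1 -> H1
  lookup 69.138.61.7: bits 010 walk d0:H3→d1:H3→d2:-→d3:- -> H3
  lookup 48.36.72.141: bits 0 walk d0:H3→d1:H3 -> H3
  + 97.128.0.0/12 (H2) depth=12
  + 92.86.90.80/32 (H0) depth=32
  lookup 97.134.164.191: bits 011000011000 walk d0:H3→d1:H3→d2:-→d3:-→d4:-→d5:-→d6:-→d7:-→d8:-→d9:-→d10:-→d11:-→d12:H2 -> H2
  + 0.0.0.0/0 (H2) depth=0
  lookup 92.86.90.80: bits 01011100010101100101101001010000 walk d0:H2→d1:H3→d2:-→d3:-→d4:-→d5:-→d6:-→d7:-→d8:-→d9:-→d10:-→d11:-→d12:-→d13:-→d14:-→d15:-→d16:-→d17:-→d18:-→d19:-→d20:H1→d21:-→d22:-→d23:-→d24:H3→d25:-→d26:-→d27:-→d28:-→d29:-→d30:-→d31:-→d32:H0 -> H0
  + 153.61.195.208/28 (H1) depth=28
  + 153.0.0.0/8 (H1) depth=8
  + 97.137.0.0/16 (H2) depth=16
  del 92.86.90.80/32 (clear depth 32)
  lookup 97.137.155.194: bits 0110000110001001 walk d0:H2→d1:H3→d2:-→d3:-→d4:-→d5:-→d6:-→d7:-→d8:-→d9:-→d10:-→d11:-→d12:H2→d13:-→d14:-→d15:-→d16:H2 -> H2
  + 97.137.80.0/24 (H2) depth=24
  del 92.86.80.0/20 (clear depth 20)
  lookup 97.128.0.21: bits 011000011000 walk d0:H2→d1:H3→d2:-→d3:-→d4:-→d5:-→d6:-→d7:-→d8:-→d9:-→d10:-→d11:-→d12:H2 -> H2
  + 97.137.80.0/20 (H1) depth=20
  + 153.61.195.0/24 (H0) depth=24
  lookup 97.128.0.12: bits 011000011000 walk d0:H2→d1:H3→d2:-→d3:-→d4:-→d5:-→d6:-→d7:-→d8:-→d9:-→d10:-→d11:-→d12:H2 -> H2
  + 92.86.90.80/28 (H0) depth=28
  del 97.137.80.0/20 (clear depth 20)
  lookup 97.137.80.0: bits 011000011000100101010000 walk d0:H2→d1:H3→d2:-→d3:-→d4:-→d5:-→d6:-→d7:-→d8:-→d9:-→d10:-→d11:-→d12:H2→d13:-→d14:-→d15:-→d16:H2→d17:-→d18:-→d19:-→d20:-→d21:-→d22:-→d23:H1→d24:H2 -> H2
  + 153.56.0.0/13 (H2) depth=13

== LOOKUPS ==
["H1","H1","H1","H1","H3","H3","H2","H0","H2","H2","H2","H2"]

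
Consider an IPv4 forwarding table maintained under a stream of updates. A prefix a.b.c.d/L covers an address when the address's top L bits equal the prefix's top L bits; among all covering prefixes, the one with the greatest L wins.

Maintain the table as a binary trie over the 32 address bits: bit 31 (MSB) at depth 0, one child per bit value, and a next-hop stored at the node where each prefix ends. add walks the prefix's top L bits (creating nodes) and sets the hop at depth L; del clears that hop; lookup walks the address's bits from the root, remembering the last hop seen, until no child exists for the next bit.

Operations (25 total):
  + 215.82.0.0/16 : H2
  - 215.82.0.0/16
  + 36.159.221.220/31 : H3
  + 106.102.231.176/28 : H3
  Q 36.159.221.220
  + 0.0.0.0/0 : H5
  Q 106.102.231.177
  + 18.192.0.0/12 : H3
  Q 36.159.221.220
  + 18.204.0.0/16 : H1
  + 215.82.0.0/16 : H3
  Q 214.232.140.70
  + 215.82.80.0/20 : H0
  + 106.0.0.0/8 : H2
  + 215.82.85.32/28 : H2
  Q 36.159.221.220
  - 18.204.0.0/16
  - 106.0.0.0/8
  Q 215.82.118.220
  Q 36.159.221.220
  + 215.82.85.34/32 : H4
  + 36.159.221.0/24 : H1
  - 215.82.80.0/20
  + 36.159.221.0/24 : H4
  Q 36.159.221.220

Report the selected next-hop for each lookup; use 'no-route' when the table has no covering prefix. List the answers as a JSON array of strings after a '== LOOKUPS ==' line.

Trace:
  add 215.82.0.0/16 -> H2 at depth 16
  - 215.82.0.0/16 clear@16
  add 36.159.221.220/31 -> H3 at depth 31
  add 106.102.231.176/28 -> H3 at depth 28
  ? 36.159.221.220  path d0:-→d1:-→d2:-→d3:-→d4:-→d5:-→d6:-→d7:-→d8:-→d9:-→d10:-→d11:-→d12:-→d13:-→d14:-→d15:-→d16:-→d17:-→d18:-→d19:-→d20:-→d21:-→d22:-→d23:-→d24:-→d25:-→d26:-→d27:-→d28:-→d29:-→d30:-→d31:H3  best=H3
  add 0.0.0.0/0 -> H5 at depth 0
  ? 106.102.231.177  path d0:H5→d1:-→d2:-→d3:-→d4:-→d5:-→d6:-→d7:-→d8:-→d9:-→d10:-→d11:-→d12:-→d13:-→d14:-→d15:-→d16:-→d17:-→d18:-→d19:-→d20:-→d21:-→d22:-→d23:-→d24:-→d25:-→d26:-→d27:-→d28:H3  best=H3
  add 18.192.0.0/12 -> H3 at depth 12
  ? 36.159.221.220  path d0:H5→d1:-→d2:-→d3:-→d4:-→d5:-→d6:-→d7:-→d8:-→d9:-→d10:-→d11:-→d12:-→d13:-→d14:-→d15:-→d16:-→d17:-→d18:-→d19:-→d20:-→d21:-→d22:-→d23:-→d24:-→d25:-→d26:-→d27:-→d28:-→d29:-→d30:-→d31:H3  best=H3
  add 18.204.0.0/16 -> H1 at depth 16
  add 215.82.0.0/16 -> H3 at depth 16
  ? 214.232.140.70  path d0:H5→d1:-→d2:-→d3:-→d4:-→d5:-→d6:-→d7:-  best=H5
  add 215.82.80.0/20 -> H0 at depth 20
  add 106.0.0.0/8 -> H2 at depth 8
  add 215.82.85.32/28 -> H2 at depth 28
  ? 36.159.221.220  path d0:H5→d1:-→d2:-→d3:-→d4:-→d5:-→d6:-→d7:-→d8:-→d9:-→d10:-→d11:-→d12:-→d13:-→d14:-→d15:-→d16:-→d17:-→d18:-→d19:-→d20:-→d21:-→d22:-→d23:-→d24:-→d25:-→d26:-→d27:-→d28:-→d29:-→d30:-→d31:H3  best=H3
  - 18.204.0.0/16 clear@16
  - 106.0.0.0/8 clear@8
  ? 215.82.118.220  path d0:H5→d1:-→d2:-→d3:-→d4:-→d5:-→d6:-→d7:-→d8:-→d9:-→d10:-→d11:-→d12:-→d13:-→d14:-→d15:-→d16:H3→d17:-→d18:-  best=H3
  ? 36.159.221.220  path d0:H5→d1:-→d2:-→d3:-→d4:-→d5:-→d6:-→d7:-→d8:-→d9:-→d10:-→d11:-→d12:-→d13:-→d14:-→d15:-→d16:-→d17:-→d18:-→d19:-→d20:-→d21:-→d22:-→d23:-→d24:-→d25:-→d26:-→d27:-→d28:-→d29:-→d30:-→d31:H3  best=H3
  add 215.82.85.34/32 -> H4 at depth 32
  add 36.159.221.0/24 -> H1 at depth 24
  - 215.82.80.0/20 clear@20
  add 36.159.221.0/24 -> H4 at depth 24
  ? 36.159.221.220  path d0:H5→d1:-→d2:-→d3:-→d4:-→d5:-→d6:-→d7:-→d8:-→d9:-→d10:-→d11:-→d12:-→d13:-→d14:-→d15:-→d16:-→d17:-→d18:-→d19:-→d20:-→d21:-→d22:-→d23:-→d24:H4→d25:-→d26:-→d27:-→d28:-→d29:-→d30:-→d31:H3  best=H3

== LOOKUPS ==
["H3","H3","H3","H5","H3","H3","H3","H3"]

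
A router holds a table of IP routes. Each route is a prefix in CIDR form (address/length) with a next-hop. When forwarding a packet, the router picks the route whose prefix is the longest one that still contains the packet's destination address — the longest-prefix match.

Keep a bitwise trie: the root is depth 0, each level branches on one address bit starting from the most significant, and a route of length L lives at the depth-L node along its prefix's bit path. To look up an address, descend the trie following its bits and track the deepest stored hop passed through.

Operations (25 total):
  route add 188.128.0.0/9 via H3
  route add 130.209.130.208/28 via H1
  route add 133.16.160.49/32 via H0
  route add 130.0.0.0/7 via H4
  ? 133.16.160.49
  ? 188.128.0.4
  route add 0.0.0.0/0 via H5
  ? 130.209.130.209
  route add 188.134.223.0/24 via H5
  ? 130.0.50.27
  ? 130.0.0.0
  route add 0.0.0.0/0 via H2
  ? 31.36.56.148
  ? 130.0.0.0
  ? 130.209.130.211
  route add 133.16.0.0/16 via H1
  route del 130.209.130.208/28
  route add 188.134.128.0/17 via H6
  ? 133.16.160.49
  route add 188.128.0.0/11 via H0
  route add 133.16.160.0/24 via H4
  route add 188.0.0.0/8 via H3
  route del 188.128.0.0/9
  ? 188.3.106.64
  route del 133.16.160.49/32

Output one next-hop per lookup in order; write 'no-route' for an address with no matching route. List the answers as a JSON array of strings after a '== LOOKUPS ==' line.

Trace:
  + 188.128.0.0/9 (H3) depth=9
  + 130.209.130.208/28 (H1) depth=28
  + 133.16.160.49/32 (H0) depth=32
  + 130.0.0.0/7 (H4) depth=7
  ? 133.16.160.49  path d0:-→d1:-→d2:-→d3:-→d4:-→d5:-→d6:-→d7:-→d8:-→d9:-→d10:-→d11:-→d12:-→d13:-→d14:-→d15:-→d16:-→d17:-→d18:-→d19:-→d20:-→d21:-→d22:-→d23:-→d24:-→d25:-→d26:-→d27:-→d28:-→d29:-→d30:-→d31:-→d32:H0  best=H0
  ? 188.128.0.4  path d0:-→d1:-→d2:-→d3:-→d4:-→d5:-→d6:-→d7:-→d8:-→d9:H3  best=H3
  + 0.0.0.0/0 (H5) depth=0
  ? 130.209.130.209  path d0:H5→d1:-→d2:-→d3:-→d4:-→d5:-→d6:-→d7:H4→d8:-→d9:-→d10:-→d11:-→d12:-→d13:-→d14:-→d15:-→d16:-→d17:-→d18:-→d19:-→d20:-→d21:-→d22:-→d23:-→d24:-→d25:-→d26:-→d27:-→d28:H1  best=H1
  + 188.134.223.0/24 (H5) depth=24
  ? 130.0.50.27  path d0:H5→d1:-→d2:-→d3:-→d4:-→d5:-→d6:-→d7:H4→d8:-  best=H4
  ? 130.0.0.0  path d0:H5→d1:-→d2:-→d3:-→d4:-→d5:-→d6:-→d7:H4→d8:-  best=H4
  + 0.0.0.0/0 (H2) depth=0
  ? 31.36.56.148  path d0:H2  best=H2
  ? 130.0.0.0  path d0:H2→d1:-→d2:-→d3:-→d4:-→d5:-→d6:-→d7:H4→d8:-  best=H4
  ? 130.209.130.211  path d0:H2→d1:-→d2:-→d3:-→d4:-→d5:-→d6:-→d7:H4→d8:-→d9:-→d10:-→d11:-→d12:-→d13:-→d14:-→d15:-→d16:-→d17:-→d18:-→d19:-→d20:-→d21:-→d22:-→d23:-→d24:-→d25:-→d26:-→d27:-→d28:H1  best=H1
  + 133.16.0.0/16 (H1) depth=16
  - 130.209.130.208/28 clear@28
  + 188.134.128.0/17 (H6) depth=17
  ? 133.16.160.49  path d0:H2→d1:-→d2:-→d3:-→d4:-→d5:-→d6:-→d7:-→d8:-→d9:-→d10:-→d11:-→d12:-→d13:-→d14:-→d15:-→d16:H1→d17:-→d18:-→d19:-→d20:-→d21:-→d22:-→d23:-→d24:-→d25:-→d26:-→d27:-→d28:-→d29:-→d30:-→d31:-→d32:H0  best=H0
  + 188.128.0.0/11 (H0) depth=11
  + 133.16.160.0/24 (H4) depth=24
  + 188.0.0.0/8 (H3) depth=8
  - 188.128.0.0/9 clear@9
  ? 188.3.106.64  path d0:H2→d1:-→d2:-→d3:-→d4:-→d5:-→d6:-→d7:-→d8:H3  best=H3
  - 133.16.160.49/32 clear@32

== LOOKUPS ==
["H0","H3","H1","H4","H4","H2","H4","H1","H0","H3"]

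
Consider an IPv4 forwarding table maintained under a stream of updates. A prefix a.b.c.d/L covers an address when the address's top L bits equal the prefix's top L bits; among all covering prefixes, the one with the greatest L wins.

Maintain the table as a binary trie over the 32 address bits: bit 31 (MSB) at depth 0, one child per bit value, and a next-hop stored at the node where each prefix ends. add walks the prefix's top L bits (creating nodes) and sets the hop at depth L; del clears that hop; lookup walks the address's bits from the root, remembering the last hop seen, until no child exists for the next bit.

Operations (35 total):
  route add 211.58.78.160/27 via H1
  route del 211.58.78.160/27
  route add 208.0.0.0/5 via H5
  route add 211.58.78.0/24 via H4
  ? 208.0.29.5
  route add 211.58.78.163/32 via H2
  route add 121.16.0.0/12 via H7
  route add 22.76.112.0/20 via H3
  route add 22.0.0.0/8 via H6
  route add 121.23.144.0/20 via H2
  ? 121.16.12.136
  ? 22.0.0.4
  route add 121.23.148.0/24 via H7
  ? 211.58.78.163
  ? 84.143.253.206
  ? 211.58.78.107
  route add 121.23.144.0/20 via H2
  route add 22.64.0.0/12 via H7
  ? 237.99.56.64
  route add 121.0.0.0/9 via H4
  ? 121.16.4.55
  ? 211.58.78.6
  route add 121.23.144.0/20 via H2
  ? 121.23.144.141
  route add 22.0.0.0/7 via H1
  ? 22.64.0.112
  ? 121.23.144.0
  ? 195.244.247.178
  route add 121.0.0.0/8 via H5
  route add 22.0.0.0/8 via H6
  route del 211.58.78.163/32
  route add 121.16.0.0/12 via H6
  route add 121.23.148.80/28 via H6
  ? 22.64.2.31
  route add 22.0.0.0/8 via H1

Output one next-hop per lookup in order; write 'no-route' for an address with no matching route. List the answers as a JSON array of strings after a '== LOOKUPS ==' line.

Apply in order:
  add 211.58.78.160/27 -> H1 at depth 27
  - 211.58.78.160/27 clear@27
  add 208.0.0.0/5 -> H5 at depth 5
  add 211.58.78.0/24 -> H4 at depth 24
  Q 208.0.29.5: descend 110100 ; hops seen [H5] ; pick H5
  add 211.58.78.163/32 -> H2 at depth 32
  add 121.16.0.0/12 -> H7 at depth 12
  add 22.76.112.0/20 -> H3 at depth 20
  add 22.0.0.0/8 -> H6 at depth 8
  add 121.23.144.0/20 -> H2 at depth 20
  Q 121.16.12.136: descend 0111100100010 ; hops seen [H7] ; pick H7
  Q 22.0.0.4: descend 000101100 ; hops seen [H6] ; pick H6
  add 121.23.148.0/24 -> H7 at depth 24
  Q 211.58.78.163: descend 11010011001110100100111010100011 ; hops seen [H5,H4,H2] ; pick H2
  Q 84.143.253.206: descend 01 ; hops seen [∅] ; pick no-route
  Q 211.58.78.107: descend 110100110011101001001110 ; hops seen [H5,H4] ; pick H4
  add 121.23.144.0/20 -> H2 at depth 20
  add 22.64.0.0/12 -> H7 at depth 12
  Q 237.99.56.64: descend 11 ; hops seen [∅] ; pick no-route
  add 121.0.0.0/9 -> H4 at depth 9
  Q 121.16.4.55: descend 0111100100010 ; hops seen [H4,H7] ; pick H7
  Q 211.58.78.6: descend 110100110011101001001110 ; hops seen [H5,H4] ; pick H4
  add 121.23.144.0/20 -> H2 at depth 20
  Q 121.23.144.141: descend 011110010001011110010 ; hops seen [H4,H7,H2] ; pick H2
  add 22.0.0.0/7 -> H1 at depth 7
  Q 22.64.0.112: descend 000101100100 ; hops seen [H1,H6,H7] ; pick H7
  Q 121.23.144.0: descend 011110010001011110010 ; hops seen [H4,H7,H2] ; pick H2
  Q 195.244.247.178: descend 110 ; hops seen [∅] ; pick no-route
  add 121.0.0.0/8 -> H5 at depth 8
  add 22.0.0.0/8 -> H6 at depth 8
  - 211.58.78.163/32 clear@32
  add 121.16.0.0/12 -> H6 at depth 12
  add 121.23.148.80/28 -> H6 at depth 28
  Q 22.64.2.31: descend 000101100100 ; hops seen [H1,H6,H7] ; pick H7
  add 22.0.0.0/8 -> H1 at depth 8

== LOOKUPS ==
["H5","H7","H6","H2","no-route","H4","no-route","H7","H4","H2","H7","H2","no-route","H7"]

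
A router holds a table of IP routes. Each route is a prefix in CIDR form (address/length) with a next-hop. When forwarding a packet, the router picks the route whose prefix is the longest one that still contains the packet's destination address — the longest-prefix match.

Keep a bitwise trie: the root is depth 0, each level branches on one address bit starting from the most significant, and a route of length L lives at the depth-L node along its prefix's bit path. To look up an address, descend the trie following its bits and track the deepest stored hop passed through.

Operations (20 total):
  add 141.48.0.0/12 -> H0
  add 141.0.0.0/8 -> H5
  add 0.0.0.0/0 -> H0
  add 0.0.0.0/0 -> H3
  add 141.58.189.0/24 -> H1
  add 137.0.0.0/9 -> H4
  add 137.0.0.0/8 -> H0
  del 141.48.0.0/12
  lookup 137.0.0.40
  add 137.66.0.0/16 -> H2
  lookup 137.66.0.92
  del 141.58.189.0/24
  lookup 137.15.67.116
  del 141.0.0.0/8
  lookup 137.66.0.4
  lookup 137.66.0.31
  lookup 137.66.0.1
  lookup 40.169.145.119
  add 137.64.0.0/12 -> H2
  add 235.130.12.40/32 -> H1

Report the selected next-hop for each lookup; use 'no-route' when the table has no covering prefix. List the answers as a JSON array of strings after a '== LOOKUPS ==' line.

Trace:
  + 141.48.0.0/12 (H0) depth=12
  + 141.0.0.0/8 (H5) depth=8
  + 0.0.0.0/0 (H0) depth=0
  + 0.0.0.0/0 (H3) depth=0
  + 141.58.189.0/24 (H1) depth=24
  + 137.0.0.0/9 (H4) depth=9
  + 137.0.0.0/8 (H0) depth=8
  del 141.48.0.0/12 (clear depth 12)
  Q 137.0.0.40: descend 100010010 ; hops seen [H3,H0,H4] ; pick H4
  + 137.66.0.0/16 (H2) depth=16
  Q 137.66.0.92: descend 1000100101000010 ; hops seen [H3,H0,H4,H2] ; pick H2
  del 141.58.189.0/24 (clear depth 24)
  Q 137.15.67.116: descend 100010010 ; hops seen [H3,H0,H4] ; pick H4
  del 141.0.0.0/8 (clear depth 8)
  Q 137.66.0.4: descend 1000100101000010 ; hops seen [H3,H0,H4,H2] ; pick H2
  Q 137.66.0.31: descend 1000100101000010 ; hops seen [H3,H0,H4,H2] ; pick H2
  Q 137.66.0.1: descend 1000100101000010 ; hops seen [H3,H0,H4,H2] ; pick H2
  Q 40.169.145.119: descend ε ; hops seen [H3] ; pick H3
  + 137.64.0.0/12 (H2) depth=12
  + 235.130.12.40/32 (H1) depth=32

== LOOKUPS ==
["H4","H2","H4","H2","H2","H2","H3"]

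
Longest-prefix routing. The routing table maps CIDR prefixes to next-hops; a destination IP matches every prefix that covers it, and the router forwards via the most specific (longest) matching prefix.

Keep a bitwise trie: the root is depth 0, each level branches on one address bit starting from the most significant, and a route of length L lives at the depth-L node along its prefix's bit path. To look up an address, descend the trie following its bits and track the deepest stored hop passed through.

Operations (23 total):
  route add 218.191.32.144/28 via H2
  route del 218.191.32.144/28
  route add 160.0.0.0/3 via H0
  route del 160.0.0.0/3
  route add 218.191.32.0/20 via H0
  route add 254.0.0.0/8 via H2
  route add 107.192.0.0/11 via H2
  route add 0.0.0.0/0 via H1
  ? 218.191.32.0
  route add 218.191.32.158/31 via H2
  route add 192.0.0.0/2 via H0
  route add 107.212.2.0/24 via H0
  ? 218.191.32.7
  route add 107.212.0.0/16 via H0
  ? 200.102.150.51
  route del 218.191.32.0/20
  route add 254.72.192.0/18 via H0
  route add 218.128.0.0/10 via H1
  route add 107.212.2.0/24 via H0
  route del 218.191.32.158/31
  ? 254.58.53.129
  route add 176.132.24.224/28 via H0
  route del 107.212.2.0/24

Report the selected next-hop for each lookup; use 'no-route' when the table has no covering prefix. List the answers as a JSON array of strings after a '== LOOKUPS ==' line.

Apply in order:
  add 218.191.32.144/28 -> H2 at depth 28
  - 218.191.32.144/28 clear@28
  add 160.0.0.0/3 -> H0 at depth 3
  - 160.0.0.0/3 clear@3
  add 218.191.32.0/20 -> H0 at depth 20
  add 254.0.0.0/8 -> H2 at depth 8
  add 107.192.0.0/11 -> H2 at depth 11
  add 0.0.0.0/0 -> H1 at depth 0
  ? 218.191.32.0  path d0:H1→d1:-→d2:-→d3:-→d4:-→d5:-→d6:-→d7:-→d8:-→d9:-→d10:-→d11:-→d12:-→d13:-→d14:-→d15:-→d16:-→d17:-→d18:-→d19:-→d20:H0→d21:-→d22:-→d23:-→d24:-  best=H0
  add 218.191.32.158/31 -> H2 at depth 31
  add 192.0.0.0/2 -> H0 at depth 2
  add 107.212.2.0/24 -> H0 at depth 24
  ? 218.191.32.7  path d0:H1→d1:-→d2:H0→d3:-→d4:-→d5:-→d6:-→d7:-→d8:-→d9:-→d10:-→d11:-→d12:-→d13:-→d14:-→d15:-→d16:-→d17:-→d18:-→d19:-→d20:H0→d21:-→d22:-→d23:-→d24:-  best=H0
  add 107.212.0.0/16 -> H0 at depth 16
  ? 200.102.150.51  path d0:H1→d1:-→d2:H0→d3:-  best=H0
  - 218.191.32.0/20 clear@20
  add 254.72.192.0/18 -> H0 at depth 18
  add 218.128.0.0/10 -> H1 at depth 10
  add 107.212.2.0/24 -> H0 at depth 24
  - 218.191.32.158/31 clear@31
  ? 254.58.53.129  path d0:H1→d1:-→d2:H0→d3:-→d4:-→d5:-→d6:-→d7:-→d8:H2→d9:-  best=H2
  add 176.132.24.224/28 -> H0 at depth 28
  - 107.212.2.0/24 clear@24

== LOOKUPS ==
["H0","H0","H0","H2"]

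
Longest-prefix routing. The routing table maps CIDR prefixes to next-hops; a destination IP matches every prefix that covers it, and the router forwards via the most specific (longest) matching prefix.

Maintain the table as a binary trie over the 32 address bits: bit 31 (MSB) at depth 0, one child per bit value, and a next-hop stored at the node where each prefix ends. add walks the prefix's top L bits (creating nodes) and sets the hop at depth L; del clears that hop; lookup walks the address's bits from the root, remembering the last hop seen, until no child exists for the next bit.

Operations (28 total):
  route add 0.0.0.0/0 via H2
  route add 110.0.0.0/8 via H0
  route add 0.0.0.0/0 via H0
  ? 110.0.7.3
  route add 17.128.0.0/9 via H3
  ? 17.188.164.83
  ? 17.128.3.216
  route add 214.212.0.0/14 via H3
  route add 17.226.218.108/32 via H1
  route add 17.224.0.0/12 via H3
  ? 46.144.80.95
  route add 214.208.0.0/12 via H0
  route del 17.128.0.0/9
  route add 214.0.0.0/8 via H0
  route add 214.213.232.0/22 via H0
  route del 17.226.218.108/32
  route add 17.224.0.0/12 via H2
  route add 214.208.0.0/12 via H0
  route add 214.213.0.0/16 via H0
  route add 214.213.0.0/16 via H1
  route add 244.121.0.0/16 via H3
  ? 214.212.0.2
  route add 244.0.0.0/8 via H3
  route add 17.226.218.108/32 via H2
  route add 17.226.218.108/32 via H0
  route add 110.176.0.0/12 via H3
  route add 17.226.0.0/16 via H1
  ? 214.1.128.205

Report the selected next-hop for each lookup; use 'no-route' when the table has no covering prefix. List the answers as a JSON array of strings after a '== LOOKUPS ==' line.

Trace:
  add 0.0.0.0/0 -> H2 at depth 0
  add 110.0.0.0/8 -> H0 at depth 8
  add 0.0.0.0/0 -> H0 at depth 0
  Q 110.0.7.3: descend 01101110 ; hops seen [H0,H0] ; pick H0
  add 17.128.0.0/9 -> H3 at depth 9
  Q 17.188.164.83: descend 000100011 ; hops seen [H0,H3] ; pick H3
  Q 17.128.3.216: descend 000100011 ; hops seen [H0,H3] ; pick H3
  add 214.212.0.0/14 -> H3 at depth 14
  add 17.226.218.108/32 -> H1 at depth 32
  add 17.224.0.0/12 -> H3 at depth 12
  Q 46.144.80.95: descend 00 ; hops seen [H0] ; pick H0
  add 214.208.0.0/12 -> H0 at depth 12
  - 17.128.0.0/9 clear@9
  add 214.0.0.0/8 -> H0 at depth 8
  add 214.213.232.0/22 -> H0 at depth 22
  - 17.226.218.108/32 clear@32
  add 17.224.0.0/12 -> H2 at depth 12
  add 214.208.0.0/12 -> H0 at depth 12
  add 214.213.0.0/16 -> H0 at depth 16
  add 214.213.0.0/16 -> H1 at depth 16
  add 244.121.0.0/16 -> H3 at depth 16
  Q 214.212.0.2: descend 110101101101010 ; hops seen [H0,H0,H0,H3] ; pick H3
  add 244.0.0.0/8 -> H3 at depth 8
  add 17.226.218.108/32 -> H2 at depth 32
  add 17.226.218.108/32 -> H0 at depth 32
  add 110.176.0.0/12 -> H3 at depth 12
  add 17.226.0.0/16 -> H1 at depth 16
  Q 214.1.128.205: descend 11010110 ; hops seen [H0,H0] ; pick H0

== LOOKUPS ==
["H0","H3","H3","H0","H3","H0"]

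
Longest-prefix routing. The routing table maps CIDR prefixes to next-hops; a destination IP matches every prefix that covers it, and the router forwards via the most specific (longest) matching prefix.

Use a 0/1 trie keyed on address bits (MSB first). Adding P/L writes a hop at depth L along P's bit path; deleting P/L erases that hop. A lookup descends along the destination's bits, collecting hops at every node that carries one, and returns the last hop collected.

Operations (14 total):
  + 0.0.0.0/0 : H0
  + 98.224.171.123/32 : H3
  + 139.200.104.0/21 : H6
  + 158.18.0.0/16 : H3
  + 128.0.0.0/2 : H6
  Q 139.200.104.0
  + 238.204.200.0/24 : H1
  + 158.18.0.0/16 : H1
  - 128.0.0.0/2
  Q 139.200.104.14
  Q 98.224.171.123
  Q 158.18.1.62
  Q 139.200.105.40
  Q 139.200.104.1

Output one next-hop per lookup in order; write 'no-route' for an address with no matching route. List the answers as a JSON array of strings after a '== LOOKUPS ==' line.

Process each operation:
  add 0.0.0.0/0 -> H0 at depth 0
  add 98.224.171.123/32 -> H3 at depth 32
  add 139.200.104.0/21 -> H6 at depth 21
  add 158.18.0.0/16 -> H3 at depth 16
  add 128.0.0.0/2 -> H6 at depth 2
  lookup 139.200.104.0: bits 100010111100100001101 walk d0:H0→d1:-→d2:H6→d3:-→d4:-→d5:-→d6:-→d7:-→d8:-→d9:-→d10:-→d11:-→d12:-→d13:-→d14:-→d15:-→d16:-→d17:-→d18:-→d19:-→d20:-→d21:H6 -> H6
  add 238.204.200.0/24 -> H1 at depth 24
  add 158.18.0.0/16 -> H1 at depth 16
  del 128.0.0.0/2 (clear depth 2)
  lookup 139.200.104.14: bits 100010111100100001101 walk d0:H0→d1:-→d2:-→d3:-→d4:-→d5:-→d6:-→d7:-→d8:-→d9:-→d10:-→d11:-→d12:-→d13:-→d14:-→d15:-→d16:-→d17:-→d18:-→d19:-→d20:-→d21:H6 -> H6
  lookup 98.224.171.123: bits 01100010111000001010101101111011 walk d0:H0→d1:-→d2:-→d3:-→d4:-→d5:-→d6:-→d7:-→d8:-→d9:-→d10:-→d11:-→d12:-→d13:-→d14:-→d15:-→d16:-→d17:-→d18:-→d19:-→d20:-→d21:-→d22:-→d23:-→d24:-→d25:-→d26:-→d27:-→d28:-→d29:-→d30:-→d31:-→d32:H3 -> H3
  lookup 158.18.1.62: bits 1001111000010010 walk d0:H0→d1:-→d2:-→d3:-→d4:-→d5:-→d6:-→d7:-→d8:-→d9:-→d10:-→d11:-→d12:-→d13:-→d14:-→d15:-→d16:H1 -> H1
  lookup 139.200.105.40: bits 100010111100100001101 walk d0:H0→d1:-→d2:-→d3:-→d4:-→d5:-→d6:-→d7:-→d8:-→d9:-→d10:-→d11:-→d12:-→d13:-→d14:-→d15:-→d16:-→d17:-→d18:-→d19:-→d20:-→d21:H6 -> H6
  lookup 139.200.104.1: bits 100010111100100001101 walk d0:H0→d1:-→d2:-→d3:-→d4:-→d5:-→d6:-→d7:-→d8:-→d9:-→d10:-→d11:-→d12:-→d13:-→d14:-→d15:-→d16:-→d17:-→d18:-→d19:-→d20:-→d21:H6 -> H6

== LOOKUPS ==
["H6","H6","H3","H1","H6","H6"]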